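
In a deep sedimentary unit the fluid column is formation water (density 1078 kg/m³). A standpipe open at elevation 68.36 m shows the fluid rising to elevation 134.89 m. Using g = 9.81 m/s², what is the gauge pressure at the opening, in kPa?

Pressure head ψ = h − z = 134.89 − 68.36 = 66.53 m.
P = ρgψ = 1078 × 9.81 × 66.53 = 703567 Pa ≈ 704 kPa.

P ≈ 704 kPa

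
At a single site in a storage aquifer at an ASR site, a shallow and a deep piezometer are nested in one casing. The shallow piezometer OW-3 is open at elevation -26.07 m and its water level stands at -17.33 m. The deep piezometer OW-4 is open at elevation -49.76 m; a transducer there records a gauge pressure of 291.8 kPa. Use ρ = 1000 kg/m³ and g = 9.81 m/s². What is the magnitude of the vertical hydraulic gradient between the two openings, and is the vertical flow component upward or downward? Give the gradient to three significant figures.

|i_v| ≈ 0.113; vertical flow is downward

Total head at OW-3: h = -17.33 m (water level in the standpipe).
Pressure head at OW-4: ψ = P/(ρg) = 291.8×1000 / (1000 × 9.81) = 29.75 m.
Total head at OW-4: h = z + ψ = -49.76 + 29.75 = -20.01 m.
Δh = h(OW-3) − h(OW-4) = -17.33 − (-20.01) = 2.68 m.
Vertical separation Δz = -26.07 − (-49.76) = 23.69 m.
|i_v| = |Δh| / Δz = 2.68 / 23.69 = 0.113.
Head is higher in the shallow piezometer, so vertical flow is downward (recharge condition).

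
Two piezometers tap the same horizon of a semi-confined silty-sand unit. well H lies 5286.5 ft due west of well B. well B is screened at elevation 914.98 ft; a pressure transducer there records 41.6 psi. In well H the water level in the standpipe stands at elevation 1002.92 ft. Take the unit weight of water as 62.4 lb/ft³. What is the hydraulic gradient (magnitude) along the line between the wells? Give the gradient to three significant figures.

i ≈ 0.00152

Pressure head at well B: ψ = 144·P/γ = 144 × 41.6 / 62.4 = 96.00 ft.
Total head at well B: h = z + ψ = 914.98 + 96.00 = 1010.98 ft.
Total head at well H: h = 1002.92 ft (water level in the piezometer is the total head).
Head difference: h(well B) − h(well H) = 1010.98 − 1002.92 = 8.06 ft.
Hydraulic gradient: i = |Δh| / L = 8.06 / 5286.5 = 0.00152.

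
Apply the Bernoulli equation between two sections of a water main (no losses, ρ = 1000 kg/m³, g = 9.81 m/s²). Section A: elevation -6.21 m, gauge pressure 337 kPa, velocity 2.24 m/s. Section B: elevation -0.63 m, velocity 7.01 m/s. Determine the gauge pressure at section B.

Pressure head at A: ψ₁ = P₁/(ρg) = 337×1000 / (1000 × 9.81) = 34.35 m.
Velocity heads: v₁²/2g = 2.24²/19.62 = 0.256 m; v₂²/2g = 7.01²/19.62 = 2.505 m.
Total head H = z₁ + ψ₁ + v₁²/2g = -6.21 + 34.35 + 0.256 = 28.40 m.
ψ₂ = H − z₂ − v₂²/2g = 28.40 − (-0.63) − 2.505 = 26.52 m.
P₂ = ρgψ₂ = 1000 × 9.81 × 26.52 ≈ 260 kPa.

P₂ ≈ 260 kPa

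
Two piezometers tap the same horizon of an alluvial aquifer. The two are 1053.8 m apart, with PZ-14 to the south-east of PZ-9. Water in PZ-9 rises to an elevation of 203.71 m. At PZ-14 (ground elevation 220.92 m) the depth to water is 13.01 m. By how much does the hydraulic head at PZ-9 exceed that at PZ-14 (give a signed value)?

Δh ≈ -4.20 m

Total head at PZ-9: h = 203.71 m (water level in the piezometer is the total head).
Total head at PZ-14: h = 220.92 − 13.01 = 207.91 m.
Head difference: h(PZ-9) − h(PZ-14) = 203.71 − 207.91 = -4.20 m.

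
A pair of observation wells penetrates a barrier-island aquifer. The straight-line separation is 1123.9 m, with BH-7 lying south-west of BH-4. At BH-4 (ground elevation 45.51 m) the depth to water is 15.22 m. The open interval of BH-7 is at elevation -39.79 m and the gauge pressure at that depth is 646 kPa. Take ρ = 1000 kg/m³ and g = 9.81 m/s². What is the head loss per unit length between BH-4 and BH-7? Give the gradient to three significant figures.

i ≈ 0.00376 m/m

Total head at BH-4: h = 45.51 − 15.22 = 30.29 m.
Pressure head at BH-7: ψ = P/(ρg) = 646×1000 / (1000 × 9.81) = 65.85 m.
Total head at BH-7: h = z + ψ = -39.79 + 65.85 = 26.06 m.
Head difference: h(BH-4) − h(BH-7) = 30.29 − 26.06 = 4.23 m.
Hydraulic gradient: i = |Δh| / L = 4.23 / 1123.9 = 0.00376.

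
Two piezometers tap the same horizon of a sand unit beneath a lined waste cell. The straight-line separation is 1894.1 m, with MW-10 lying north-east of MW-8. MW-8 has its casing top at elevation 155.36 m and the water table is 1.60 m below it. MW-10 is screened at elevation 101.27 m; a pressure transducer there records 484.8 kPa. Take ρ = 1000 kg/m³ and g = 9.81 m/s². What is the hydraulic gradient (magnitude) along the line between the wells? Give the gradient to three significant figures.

i ≈ 0.00162

Total head at MW-8: h = 155.36 − 1.60 = 153.76 m.
Pressure head at MW-10: ψ = P/(ρg) = 484.8×1000 / (1000 × 9.81) = 49.42 m.
Total head at MW-10: h = z + ψ = 101.27 + 49.42 = 150.69 m.
Head difference: h(MW-8) − h(MW-10) = 153.76 − 150.69 = 3.07 m.
Hydraulic gradient: i = |Δh| / L = 3.07 / 1894.1 = 0.00162.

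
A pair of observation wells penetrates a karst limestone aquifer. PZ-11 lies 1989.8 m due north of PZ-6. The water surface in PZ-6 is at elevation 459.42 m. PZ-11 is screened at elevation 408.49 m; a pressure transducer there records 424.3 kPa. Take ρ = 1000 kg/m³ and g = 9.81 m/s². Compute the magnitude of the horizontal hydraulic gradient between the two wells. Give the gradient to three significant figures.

Total head at PZ-6: h = 459.42 m (water level in the piezometer is the total head).
Pressure head at PZ-11: ψ = P/(ρg) = 424.3×1000 / (1000 × 9.81) = 43.25 m.
Total head at PZ-11: h = z + ψ = 408.49 + 43.25 = 451.74 m.
Head difference: h(PZ-6) − h(PZ-11) = 459.42 − 451.74 = 7.68 m.
Hydraulic gradient: i = |Δh| / L = 7.68 / 1989.8 = 0.00386.

i ≈ 0.00386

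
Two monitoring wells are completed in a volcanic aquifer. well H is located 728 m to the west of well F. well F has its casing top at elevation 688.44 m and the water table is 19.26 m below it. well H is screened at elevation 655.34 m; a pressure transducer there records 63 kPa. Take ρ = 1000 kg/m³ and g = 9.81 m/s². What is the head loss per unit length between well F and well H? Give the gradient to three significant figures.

Total head at well F: h = 688.44 − 19.26 = 669.18 m.
Pressure head at well H: ψ = P/(ρg) = 63×1000 / (1000 × 9.81) = 6.42 m.
Total head at well H: h = z + ψ = 655.34 + 6.42 = 661.76 m.
Head difference: h(well F) − h(well H) = 669.18 − 661.76 = 7.42 m.
Hydraulic gradient: i = |Δh| / L = 7.42 / 728 = 0.0102.

i ≈ 0.0102 m/m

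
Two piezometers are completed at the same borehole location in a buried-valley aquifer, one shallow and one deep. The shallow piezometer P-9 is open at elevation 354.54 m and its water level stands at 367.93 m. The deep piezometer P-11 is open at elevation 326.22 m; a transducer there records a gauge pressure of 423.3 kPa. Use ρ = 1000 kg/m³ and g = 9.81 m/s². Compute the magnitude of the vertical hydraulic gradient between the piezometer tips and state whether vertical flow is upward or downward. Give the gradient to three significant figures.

|i_v| ≈ 0.0508; vertical flow is upward

Total head at P-9: h = 367.93 m (water level in the standpipe).
Pressure head at P-11: ψ = P/(ρg) = 423.3×1000 / (1000 × 9.81) = 43.15 m.
Total head at P-11: h = z + ψ = 326.22 + 43.15 = 369.37 m.
Δh = h(P-9) − h(P-11) = 367.93 − 369.37 = -1.44 m.
Vertical separation Δz = 354.54 − 326.22 = 28.32 m.
|i_v| = |Δh| / Δz = 1.44 / 28.32 = 0.0508.
Head is higher in the deep piezometer, so vertical flow is upward (discharge condition).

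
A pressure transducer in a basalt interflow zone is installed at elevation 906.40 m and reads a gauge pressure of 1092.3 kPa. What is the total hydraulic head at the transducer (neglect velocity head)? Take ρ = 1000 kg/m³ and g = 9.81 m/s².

h ≈ 1017.75 m

ψ = P/(ρg) = 1092.3×1000 / (1000 × 9.81) = 111.35 m.
h = z + ψ = 906.40 + 111.35 = 1017.75 m.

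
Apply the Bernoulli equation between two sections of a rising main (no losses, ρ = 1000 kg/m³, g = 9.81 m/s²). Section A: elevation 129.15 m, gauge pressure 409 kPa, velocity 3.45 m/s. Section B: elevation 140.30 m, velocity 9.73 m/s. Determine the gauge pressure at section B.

P₂ ≈ 258 kPa

Pressure head at A: ψ₁ = P₁/(ρg) = 409×1000 / (1000 × 9.81) = 41.69 m.
Velocity heads: v₁²/2g = 3.45²/19.62 = 0.607 m; v₂²/2g = 9.73²/19.62 = 4.825 m.
Total head H = z₁ + ψ₁ + v₁²/2g = 129.15 + 41.69 + 0.607 = 171.45 m.
ψ₂ = H − z₂ − v₂²/2g = 171.45 − 140.30 − 4.825 = 26.32 m.
P₂ = ρgψ₂ = 1000 × 9.81 × 26.32 ≈ 258 kPa.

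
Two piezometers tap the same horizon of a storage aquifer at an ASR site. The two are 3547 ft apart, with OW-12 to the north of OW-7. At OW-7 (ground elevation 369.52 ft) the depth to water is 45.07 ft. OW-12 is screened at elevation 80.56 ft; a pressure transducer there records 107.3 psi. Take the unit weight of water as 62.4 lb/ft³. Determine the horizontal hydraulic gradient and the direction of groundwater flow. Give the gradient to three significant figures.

i ≈ 0.00105; groundwater flows toward the south

Total head at OW-7: h = 369.52 − 45.07 = 324.45 ft.
Pressure head at OW-12: ψ = 144·P/γ = 144 × 107.3 / 62.4 = 247.62 ft.
Total head at OW-12: h = z + ψ = 80.56 + 247.62 = 328.18 ft.
Head difference: h(OW-7) − h(OW-12) = 324.45 − 328.18 = -3.73 ft.
Hydraulic gradient: i = |Δh| / L = 3.73 / 3547 = 0.00105.
Flow is from higher to lower head: from OW-12 toward OW-7, i.e. toward the south.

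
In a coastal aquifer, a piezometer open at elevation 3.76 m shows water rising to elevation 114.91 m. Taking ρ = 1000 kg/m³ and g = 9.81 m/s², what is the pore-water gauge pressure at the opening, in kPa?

Pressure head ψ = h − z = 114.91 − 3.76 = 111.15 m.
P = ρgψ = 1000 × 9.81 × 111.15 = 1090382 Pa ≈ 1090 kPa.

P ≈ 1090 kPa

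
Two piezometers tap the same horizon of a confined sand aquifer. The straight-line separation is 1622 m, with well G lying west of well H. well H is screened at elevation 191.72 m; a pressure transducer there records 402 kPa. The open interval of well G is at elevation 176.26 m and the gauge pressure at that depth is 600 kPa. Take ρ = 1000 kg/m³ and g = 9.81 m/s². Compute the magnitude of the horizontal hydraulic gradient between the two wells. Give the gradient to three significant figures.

Pressure head at well H: ψ = P/(ρg) = 402×1000 / (1000 × 9.81) = 40.98 m.
Total head at well H: h = z + ψ = 191.72 + 40.98 = 232.70 m.
Pressure head at well G: ψ = P/(ρg) = 600×1000 / (1000 × 9.81) = 61.16 m.
Total head at well G: h = z + ψ = 176.26 + 61.16 = 237.42 m.
Head difference: h(well H) − h(well G) = 232.70 − 237.42 = -4.72 m.
Hydraulic gradient: i = |Δh| / L = 4.72 / 1622 = 0.00291.

i ≈ 0.00291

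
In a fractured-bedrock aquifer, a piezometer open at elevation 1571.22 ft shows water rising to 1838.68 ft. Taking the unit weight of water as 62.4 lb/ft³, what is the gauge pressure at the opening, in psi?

P ≈ 116 psi

Pressure head ψ = h − z = 1838.68 − 1571.22 = 267.46 ft.
P = γ·ψ / 144 = 62.4 × 267.46 / 144 = 116 psi.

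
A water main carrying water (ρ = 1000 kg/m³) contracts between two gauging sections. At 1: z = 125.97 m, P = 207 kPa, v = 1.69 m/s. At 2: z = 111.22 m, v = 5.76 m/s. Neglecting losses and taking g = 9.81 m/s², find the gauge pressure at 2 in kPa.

P₂ ≈ 337 kPa

Pressure head at 1: ψ₁ = P₁/(ρg) = 207×1000 / (1000 × 9.81) = 21.10 m.
Velocity heads: v₁²/2g = 1.69²/19.62 = 0.146 m; v₂²/2g = 5.76²/19.62 = 1.691 m.
Total head H = z₁ + ψ₁ + v₁²/2g = 125.97 + 21.10 + 0.146 = 147.22 m.
ψ₂ = H − z₂ − v₂²/2g = 147.22 − 111.22 − 1.691 = 34.31 m.
P₂ = ρgψ₂ = 1000 × 9.81 × 34.31 ≈ 337 kPa.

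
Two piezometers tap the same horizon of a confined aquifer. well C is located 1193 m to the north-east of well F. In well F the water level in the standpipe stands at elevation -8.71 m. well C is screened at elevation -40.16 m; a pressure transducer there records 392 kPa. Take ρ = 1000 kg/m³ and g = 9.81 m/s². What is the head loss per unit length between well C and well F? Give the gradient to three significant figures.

Total head at well F: h = -8.71 m (water level in the piezometer is the total head).
Pressure head at well C: ψ = P/(ρg) = 392×1000 / (1000 × 9.81) = 39.96 m.
Total head at well C: h = z + ψ = -40.16 + 39.96 = -0.20 m.
Head difference: h(well F) − h(well C) = -8.71 − (-0.20) = -8.51 m.
Hydraulic gradient: i = |Δh| / L = 8.51 / 1193 = 0.00713.

i ≈ 0.00713 m/m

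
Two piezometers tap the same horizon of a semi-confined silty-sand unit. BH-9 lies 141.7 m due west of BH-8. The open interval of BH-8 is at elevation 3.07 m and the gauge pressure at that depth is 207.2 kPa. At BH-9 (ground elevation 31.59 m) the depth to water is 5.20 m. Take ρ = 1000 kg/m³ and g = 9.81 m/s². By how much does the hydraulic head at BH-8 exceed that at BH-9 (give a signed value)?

Pressure head at BH-8: ψ = P/(ρg) = 207.2×1000 / (1000 × 9.81) = 21.12 m.
Total head at BH-8: h = z + ψ = 3.07 + 21.12 = 24.19 m.
Total head at BH-9: h = 31.59 − 5.20 = 26.39 m.
Head difference: h(BH-8) − h(BH-9) = 24.19 − 26.39 = -2.20 m.

Δh ≈ -2.20 m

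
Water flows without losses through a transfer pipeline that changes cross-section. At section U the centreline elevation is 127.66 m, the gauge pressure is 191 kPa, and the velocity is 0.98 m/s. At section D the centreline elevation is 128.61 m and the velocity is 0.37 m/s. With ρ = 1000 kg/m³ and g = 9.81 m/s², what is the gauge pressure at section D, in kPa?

Pressure head at U: ψ₁ = P₁/(ρg) = 191×1000 / (1000 × 9.81) = 19.47 m.
Velocity heads: v₁²/2g = 0.98²/19.62 = 0.049 m; v₂²/2g = 0.37²/19.62 = 0.007 m.
Total head H = z₁ + ψ₁ + v₁²/2g = 127.66 + 19.47 + 0.049 = 147.18 m.
ψ₂ = H − z₂ − v₂²/2g = 147.18 − 128.61 − 0.007 = 18.56 m.
P₂ = ρgψ₂ = 1000 × 9.81 × 18.56 ≈ 182 kPa.

P₂ ≈ 182 kPa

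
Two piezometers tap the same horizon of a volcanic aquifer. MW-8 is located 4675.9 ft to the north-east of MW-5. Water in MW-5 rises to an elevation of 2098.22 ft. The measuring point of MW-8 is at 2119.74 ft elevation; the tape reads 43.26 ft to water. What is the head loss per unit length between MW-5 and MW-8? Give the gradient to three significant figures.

i ≈ 0.00465 ft/ft

Total head at MW-5: h = 2098.22 ft (water level in the piezometer is the total head).
Total head at MW-8: h = 2119.74 − 43.26 = 2076.48 ft.
Head difference: h(MW-5) − h(MW-8) = 2098.22 − 2076.48 = 21.74 ft.
Hydraulic gradient: i = |Δh| / L = 21.74 / 4675.9 = 0.00465.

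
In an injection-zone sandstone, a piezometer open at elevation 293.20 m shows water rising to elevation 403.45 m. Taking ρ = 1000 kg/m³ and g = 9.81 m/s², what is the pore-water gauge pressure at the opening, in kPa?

Pressure head ψ = h − z = 403.45 − 293.20 = 110.25 m.
P = ρgψ = 1000 × 9.81 × 110.25 = 1081552 Pa ≈ 1080 kPa.

P ≈ 1080 kPa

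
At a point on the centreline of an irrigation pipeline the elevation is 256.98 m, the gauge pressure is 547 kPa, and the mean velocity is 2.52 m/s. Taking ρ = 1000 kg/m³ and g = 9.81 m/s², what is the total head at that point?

h ≈ 313.06 m

Pressure head ψ = P/(ρg) = 547×1000 / (1000 × 9.81) = 55.76 m.
Velocity head = v²/(2g) = 2.52² / (2 × 9.81) = 0.324 m.
h = z + ψ + v²/(2g) = 256.98 + 55.76 + 0.324 = 313.06 m.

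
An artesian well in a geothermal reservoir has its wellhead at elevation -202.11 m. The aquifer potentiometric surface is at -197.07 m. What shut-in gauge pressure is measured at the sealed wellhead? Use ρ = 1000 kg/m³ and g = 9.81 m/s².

P ≈ 49.4 kPa

Head above the cap: Δh = -197.07 − (-202.11) = 5.04 m.
P = ρgΔh = 1000 × 9.81 × 5.04 = 49442 Pa ≈ 49.4 kPa.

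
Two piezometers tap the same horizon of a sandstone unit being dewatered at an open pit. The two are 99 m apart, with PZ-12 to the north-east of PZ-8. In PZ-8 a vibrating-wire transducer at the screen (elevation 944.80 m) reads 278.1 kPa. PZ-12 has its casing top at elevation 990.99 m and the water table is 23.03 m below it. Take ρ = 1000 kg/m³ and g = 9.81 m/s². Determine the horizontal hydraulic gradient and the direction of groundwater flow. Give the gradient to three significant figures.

Pressure head at PZ-8: ψ = P/(ρg) = 278.1×1000 / (1000 × 9.81) = 28.35 m.
Total head at PZ-8: h = z + ψ = 944.80 + 28.35 = 973.15 m.
Total head at PZ-12: h = 990.99 − 23.03 = 967.96 m.
Head difference: h(PZ-8) − h(PZ-12) = 973.15 − 967.96 = 5.19 m.
Hydraulic gradient: i = |Δh| / L = 5.19 / 99 = 0.0524.
Flow is from higher to lower head: from PZ-8 toward PZ-12, i.e. toward the north-east.

i ≈ 0.0524; groundwater flows toward the north-east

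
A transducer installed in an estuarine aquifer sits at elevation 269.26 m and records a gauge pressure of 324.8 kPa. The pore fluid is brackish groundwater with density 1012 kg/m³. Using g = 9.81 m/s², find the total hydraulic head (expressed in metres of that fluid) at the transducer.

h ≈ 301.98 m

ψ = P/(ρg) = 324.8×1000 / (1012 × 9.81) = 32.72 m.
h = z + ψ = 269.26 + 32.72 = 301.98 m.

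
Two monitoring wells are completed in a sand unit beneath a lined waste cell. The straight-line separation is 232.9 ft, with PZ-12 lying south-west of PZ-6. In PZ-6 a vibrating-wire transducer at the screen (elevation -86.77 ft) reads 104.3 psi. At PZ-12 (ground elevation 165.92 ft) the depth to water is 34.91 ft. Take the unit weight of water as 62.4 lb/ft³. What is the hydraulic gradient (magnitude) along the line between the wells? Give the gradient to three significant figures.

Pressure head at PZ-6: ψ = 144·P/γ = 144 × 104.3 / 62.4 = 240.69 ft.
Total head at PZ-6: h = z + ψ = -86.77 + 240.69 = 153.92 ft.
Total head at PZ-12: h = 165.92 − 34.91 = 131.01 ft.
Head difference: h(PZ-6) − h(PZ-12) = 153.92 − 131.01 = 22.91 ft.
Hydraulic gradient: i = |Δh| / L = 22.91 / 232.9 = 0.0984.

i ≈ 0.0984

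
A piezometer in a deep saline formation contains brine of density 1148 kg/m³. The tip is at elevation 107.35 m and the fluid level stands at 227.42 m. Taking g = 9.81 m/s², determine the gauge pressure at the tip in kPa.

Pressure head ψ = h − z = 227.42 − 107.35 = 120.07 m.
P = ρgψ = 1148 × 9.81 × 120.07 = 1352214 Pa ≈ 1350 kPa.

P ≈ 1350 kPa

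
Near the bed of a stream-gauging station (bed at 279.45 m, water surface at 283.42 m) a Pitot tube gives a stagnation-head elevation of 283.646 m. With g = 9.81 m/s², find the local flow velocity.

Near the bed, under hydrostatic conditions, the piezometric head (z + ψ) equals the free-surface elevation, 283.42 m.
Velocity head = total − piezometric = 283.646 − 283.42 = 0.226 m.
v = √(2g·h_v) = √(2 × 9.81 × 0.226) = 2.11 m/s.

v ≈ 2.11 m/s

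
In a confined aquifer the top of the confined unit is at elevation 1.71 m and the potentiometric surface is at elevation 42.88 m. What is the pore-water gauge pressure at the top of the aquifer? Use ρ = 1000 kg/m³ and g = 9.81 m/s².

Pressure head at the aquifer top: ψ = h − z = 42.88 − 1.71 = 41.17 m.
P = ρgψ = 1000 × 9.81 × 41.17 = 403878 Pa ≈ 404 kPa.

P ≈ 404 kPa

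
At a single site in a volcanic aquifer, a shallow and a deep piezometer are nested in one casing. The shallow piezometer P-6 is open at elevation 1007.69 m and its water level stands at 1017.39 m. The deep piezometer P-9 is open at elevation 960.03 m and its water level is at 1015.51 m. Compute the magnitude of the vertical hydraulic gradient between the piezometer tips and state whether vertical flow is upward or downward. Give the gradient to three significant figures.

Total head at P-6: h = 1017.39 m (water level in the standpipe).
Total head at P-9: h = 1015.51 m.
Δh = h(P-6) − h(P-9) = 1017.39 − 1015.51 = 1.88 m.
Vertical separation Δz = 1007.69 − 960.03 = 47.66 m.
|i_v| = |Δh| / Δz = 1.88 / 47.66 = 0.0394.
Head is higher in the shallow piezometer, so vertical flow is downward (recharge condition).

|i_v| ≈ 0.0394; vertical flow is downward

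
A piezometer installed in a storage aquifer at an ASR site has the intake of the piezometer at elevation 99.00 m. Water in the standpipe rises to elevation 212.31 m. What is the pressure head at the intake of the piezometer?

ψ ≈ 113.31 m

Total head h = 212.31 m (the water-surface elevation in the piezometer).
Pressure head ψ = h − z = 212.31 − 99.00 = 113.31 m.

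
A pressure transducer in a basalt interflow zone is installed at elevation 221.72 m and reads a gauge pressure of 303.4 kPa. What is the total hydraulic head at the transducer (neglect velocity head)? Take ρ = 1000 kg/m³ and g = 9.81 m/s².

ψ = P/(ρg) = 303.4×1000 / (1000 × 9.81) = 30.93 m.
h = z + ψ = 221.72 + 30.93 = 252.65 m.

h ≈ 252.65 m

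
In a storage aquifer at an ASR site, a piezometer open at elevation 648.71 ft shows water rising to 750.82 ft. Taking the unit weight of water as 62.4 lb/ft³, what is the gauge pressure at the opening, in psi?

P ≈ 44.2 psi

Pressure head ψ = h − z = 750.82 − 648.71 = 102.11 ft.
P = γ·ψ / 144 = 62.4 × 102.11 / 144 = 44.2 psi.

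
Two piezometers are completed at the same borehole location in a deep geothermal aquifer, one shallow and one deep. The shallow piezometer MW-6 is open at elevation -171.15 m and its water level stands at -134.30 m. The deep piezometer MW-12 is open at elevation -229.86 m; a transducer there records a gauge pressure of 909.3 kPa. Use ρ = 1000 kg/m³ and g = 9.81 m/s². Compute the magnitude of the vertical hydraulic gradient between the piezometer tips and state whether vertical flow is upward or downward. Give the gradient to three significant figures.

|i_v| ≈ 0.0489; vertical flow is downward

Total head at MW-6: h = -134.30 m (water level in the standpipe).
Pressure head at MW-12: ψ = P/(ρg) = 909.3×1000 / (1000 × 9.81) = 92.69 m.
Total head at MW-12: h = z + ψ = -229.86 + 92.69 = -137.17 m.
Δh = h(MW-6) − h(MW-12) = -134.30 − (-137.17) = 2.87 m.
Vertical separation Δz = -171.15 − (-229.86) = 58.71 m.
|i_v| = |Δh| / Δz = 2.87 / 58.71 = 0.0489.
Head is higher in the shallow piezometer, so vertical flow is downward (recharge condition).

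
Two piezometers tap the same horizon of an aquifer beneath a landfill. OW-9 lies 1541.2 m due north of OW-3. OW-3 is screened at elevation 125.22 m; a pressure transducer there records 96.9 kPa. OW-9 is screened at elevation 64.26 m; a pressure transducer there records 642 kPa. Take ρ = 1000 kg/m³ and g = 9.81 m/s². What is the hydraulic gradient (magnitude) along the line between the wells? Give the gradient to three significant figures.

Pressure head at OW-3: ψ = P/(ρg) = 96.9×1000 / (1000 × 9.81) = 9.88 m.
Total head at OW-3: h = z + ψ = 125.22 + 9.88 = 135.10 m.
Pressure head at OW-9: ψ = P/(ρg) = 642×1000 / (1000 × 9.81) = 65.44 m.
Total head at OW-9: h = z + ψ = 64.26 + 65.44 = 129.70 m.
Head difference: h(OW-3) − h(OW-9) = 135.10 − 129.70 = 5.40 m.
Hydraulic gradient: i = |Δh| / L = 5.40 / 1541.2 = 0.00350.

i ≈ 0.00350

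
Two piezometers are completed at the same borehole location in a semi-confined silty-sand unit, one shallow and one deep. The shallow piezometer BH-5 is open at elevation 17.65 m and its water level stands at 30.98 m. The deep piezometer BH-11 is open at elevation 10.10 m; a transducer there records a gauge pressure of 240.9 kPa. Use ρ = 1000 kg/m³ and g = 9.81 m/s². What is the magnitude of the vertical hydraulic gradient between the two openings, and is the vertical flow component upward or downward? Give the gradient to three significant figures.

|i_v| ≈ 0.487; vertical flow is upward

Total head at BH-5: h = 30.98 m (water level in the standpipe).
Pressure head at BH-11: ψ = P/(ρg) = 240.9×1000 / (1000 × 9.81) = 24.56 m.
Total head at BH-11: h = z + ψ = 10.10 + 24.56 = 34.66 m.
Δh = h(BH-5) − h(BH-11) = 30.98 − 34.66 = -3.68 m.
Vertical separation Δz = 17.65 − 10.10 = 7.55 m.
|i_v| = |Δh| / Δz = 3.68 / 7.55 = 0.487.
Head is higher in the deep piezometer, so vertical flow is upward (discharge condition).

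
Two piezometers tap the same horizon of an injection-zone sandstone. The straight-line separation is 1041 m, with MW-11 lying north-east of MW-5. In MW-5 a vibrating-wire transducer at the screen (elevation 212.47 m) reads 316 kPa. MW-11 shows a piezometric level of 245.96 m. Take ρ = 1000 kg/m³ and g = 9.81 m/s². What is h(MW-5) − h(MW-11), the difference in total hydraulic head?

Pressure head at MW-5: ψ = P/(ρg) = 316×1000 / (1000 × 9.81) = 32.21 m.
Total head at MW-5: h = z + ψ = 212.47 + 32.21 = 244.68 m.
Total head at MW-11: h = 245.96 m (water level in the piezometer is the total head).
Head difference: h(MW-5) − h(MW-11) = 244.68 − 245.96 = -1.28 m.

Δh ≈ -1.28 m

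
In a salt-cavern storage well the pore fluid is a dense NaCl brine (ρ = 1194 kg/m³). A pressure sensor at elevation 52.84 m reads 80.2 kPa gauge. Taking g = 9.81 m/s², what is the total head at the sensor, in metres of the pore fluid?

h ≈ 59.69 m

ψ = P/(ρg) = 80.2×1000 / (1194 × 9.81) = 6.85 m.
h = z + ψ = 52.84 + 6.85 = 59.69 m.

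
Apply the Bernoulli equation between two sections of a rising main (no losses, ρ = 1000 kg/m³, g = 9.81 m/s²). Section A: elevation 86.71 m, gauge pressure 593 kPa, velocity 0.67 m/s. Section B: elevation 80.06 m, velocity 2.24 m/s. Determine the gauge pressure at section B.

Pressure head at A: ψ₁ = P₁/(ρg) = 593×1000 / (1000 × 9.81) = 60.45 m.
Velocity heads: v₁²/2g = 0.67²/19.62 = 0.023 m; v₂²/2g = 2.24²/19.62 = 0.256 m.
Total head H = z₁ + ψ₁ + v₁²/2g = 86.71 + 60.45 + 0.023 = 147.18 m.
ψ₂ = H − z₂ − v₂²/2g = 147.18 − 80.06 − 0.256 = 66.86 m.
P₂ = ρgψ₂ = 1000 × 9.81 × 66.86 ≈ 656 kPa.

P₂ ≈ 656 kPa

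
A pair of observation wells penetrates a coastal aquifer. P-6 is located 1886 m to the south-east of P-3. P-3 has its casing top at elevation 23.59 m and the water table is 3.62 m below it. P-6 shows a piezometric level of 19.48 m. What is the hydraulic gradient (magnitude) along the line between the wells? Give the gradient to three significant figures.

Total head at P-3: h = 23.59 − 3.62 = 19.97 m.
Total head at P-6: h = 19.48 m (water level in the piezometer is the total head).
Head difference: h(P-3) − h(P-6) = 19.97 − 19.48 = 0.49 m.
Hydraulic gradient: i = |Δh| / L = 0.49 / 1886 = 0.000260.

i ≈ 0.000260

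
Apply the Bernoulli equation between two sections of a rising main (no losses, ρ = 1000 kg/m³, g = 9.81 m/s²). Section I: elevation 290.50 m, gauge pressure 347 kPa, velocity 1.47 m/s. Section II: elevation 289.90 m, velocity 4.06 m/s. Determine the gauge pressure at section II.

Pressure head at I: ψ₁ = P₁/(ρg) = 347×1000 / (1000 × 9.81) = 35.37 m.
Velocity heads: v₁²/2g = 1.47²/19.62 = 0.110 m; v₂²/2g = 4.06²/19.62 = 0.840 m.
Total head H = z₁ + ψ₁ + v₁²/2g = 290.50 + 35.37 + 0.110 = 325.98 m.
ψ₂ = H − z₂ − v₂²/2g = 325.98 − 289.90 − 0.840 = 35.24 m.
P₂ = ρgψ₂ = 1000 × 9.81 × 35.24 ≈ 346 kPa.

P₂ ≈ 346 kPa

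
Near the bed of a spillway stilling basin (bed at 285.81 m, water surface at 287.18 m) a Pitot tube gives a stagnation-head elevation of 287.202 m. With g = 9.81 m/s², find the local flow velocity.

v ≈ 0.657 m/s

Near the bed, under hydrostatic conditions, the piezometric head (z + ψ) equals the free-surface elevation, 287.18 m.
Velocity head = total − piezometric = 287.202 − 287.18 = 0.022 m.
v = √(2g·h_v) = √(2 × 9.81 × 0.022) = 0.657 m/s.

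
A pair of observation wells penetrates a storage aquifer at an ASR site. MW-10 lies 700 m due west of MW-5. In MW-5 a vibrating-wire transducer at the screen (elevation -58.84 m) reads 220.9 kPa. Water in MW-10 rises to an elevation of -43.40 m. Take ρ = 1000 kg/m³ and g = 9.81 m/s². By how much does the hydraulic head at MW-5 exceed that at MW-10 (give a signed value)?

Pressure head at MW-5: ψ = P/(ρg) = 220.9×1000 / (1000 × 9.81) = 22.52 m.
Total head at MW-5: h = z + ψ = -58.84 + 22.52 = -36.32 m.
Total head at MW-10: h = -43.40 m (water level in the piezometer is the total head).
Head difference: h(MW-5) − h(MW-10) = -36.32 − (-43.40) = 7.08 m.

Δh ≈ 7.08 m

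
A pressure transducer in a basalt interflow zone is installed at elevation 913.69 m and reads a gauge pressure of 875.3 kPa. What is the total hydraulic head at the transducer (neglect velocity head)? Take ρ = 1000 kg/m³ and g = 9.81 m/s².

h ≈ 1002.92 m

ψ = P/(ρg) = 875.3×1000 / (1000 × 9.81) = 89.23 m.
h = z + ψ = 913.69 + 89.23 = 1002.92 m.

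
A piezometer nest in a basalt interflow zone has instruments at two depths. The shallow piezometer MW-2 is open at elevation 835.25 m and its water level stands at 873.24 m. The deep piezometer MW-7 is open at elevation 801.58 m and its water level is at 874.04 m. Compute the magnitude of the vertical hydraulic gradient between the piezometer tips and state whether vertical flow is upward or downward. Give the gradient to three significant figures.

|i_v| ≈ 0.0238; vertical flow is upward

Total head at MW-2: h = 873.24 m (water level in the standpipe).
Total head at MW-7: h = 874.04 m.
Δh = h(MW-2) − h(MW-7) = 873.24 − 874.04 = -0.80 m.
Vertical separation Δz = 835.25 − 801.58 = 33.67 m.
|i_v| = |Δh| / Δz = 0.80 / 33.67 = 0.0238.
Head is higher in the deep piezometer, so vertical flow is upward (discharge condition).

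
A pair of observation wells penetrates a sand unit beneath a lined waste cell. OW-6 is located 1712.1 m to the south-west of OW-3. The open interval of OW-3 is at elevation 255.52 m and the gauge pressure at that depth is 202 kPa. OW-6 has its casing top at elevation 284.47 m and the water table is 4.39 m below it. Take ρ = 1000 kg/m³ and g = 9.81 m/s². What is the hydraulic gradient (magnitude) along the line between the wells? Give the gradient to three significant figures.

Pressure head at OW-3: ψ = P/(ρg) = 202×1000 / (1000 × 9.81) = 20.59 m.
Total head at OW-3: h = z + ψ = 255.52 + 20.59 = 276.11 m.
Total head at OW-6: h = 284.47 − 4.39 = 280.08 m.
Head difference: h(OW-3) − h(OW-6) = 276.11 − 280.08 = -3.97 m.
Hydraulic gradient: i = |Δh| / L = 3.97 / 1712.1 = 0.00232.

i ≈ 0.00232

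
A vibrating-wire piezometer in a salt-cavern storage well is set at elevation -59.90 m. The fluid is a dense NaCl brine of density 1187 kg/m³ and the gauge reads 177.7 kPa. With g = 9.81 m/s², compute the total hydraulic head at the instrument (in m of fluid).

ψ = P/(ρg) = 177.7×1000 / (1187 × 9.81) = 15.26 m.
h = z + ψ = -59.90 + 15.26 = -44.64 m.

h ≈ -44.64 m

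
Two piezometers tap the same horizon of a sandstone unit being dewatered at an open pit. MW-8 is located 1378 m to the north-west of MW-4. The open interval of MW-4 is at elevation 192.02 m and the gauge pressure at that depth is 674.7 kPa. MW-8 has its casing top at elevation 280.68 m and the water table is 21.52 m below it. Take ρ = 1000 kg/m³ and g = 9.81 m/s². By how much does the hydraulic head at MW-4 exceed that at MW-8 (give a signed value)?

Δh ≈ 1.64 m

Pressure head at MW-4: ψ = P/(ρg) = 674.7×1000 / (1000 × 9.81) = 68.78 m.
Total head at MW-4: h = z + ψ = 192.02 + 68.78 = 260.80 m.
Total head at MW-8: h = 280.68 − 21.52 = 259.16 m.
Head difference: h(MW-4) − h(MW-8) = 260.80 − 259.16 = 1.64 m.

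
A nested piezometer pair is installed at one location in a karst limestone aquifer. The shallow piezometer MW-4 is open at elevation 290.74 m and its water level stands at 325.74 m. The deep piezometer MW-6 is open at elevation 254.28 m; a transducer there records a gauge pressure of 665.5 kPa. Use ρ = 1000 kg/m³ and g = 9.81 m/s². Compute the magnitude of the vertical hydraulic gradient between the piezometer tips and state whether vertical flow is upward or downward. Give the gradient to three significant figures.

Total head at MW-4: h = 325.74 m (water level in the standpipe).
Pressure head at MW-6: ψ = P/(ρg) = 665.5×1000 / (1000 × 9.81) = 67.84 m.
Total head at MW-6: h = z + ψ = 254.28 + 67.84 = 322.12 m.
Δh = h(MW-4) − h(MW-6) = 325.74 − 322.12 = 3.62 m.
Vertical separation Δz = 290.74 − 254.28 = 36.46 m.
|i_v| = |Δh| / Δz = 3.62 / 36.46 = 0.0993.
Head is higher in the shallow piezometer, so vertical flow is downward (recharge condition).

|i_v| ≈ 0.0993; vertical flow is downward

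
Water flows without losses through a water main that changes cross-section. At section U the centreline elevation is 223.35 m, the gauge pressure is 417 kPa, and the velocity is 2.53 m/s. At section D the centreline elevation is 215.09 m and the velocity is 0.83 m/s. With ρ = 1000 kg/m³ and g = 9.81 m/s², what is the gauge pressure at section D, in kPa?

P₂ ≈ 501 kPa

Pressure head at U: ψ₁ = P₁/(ρg) = 417×1000 / (1000 × 9.81) = 42.51 m.
Velocity heads: v₁²/2g = 2.53²/19.62 = 0.326 m; v₂²/2g = 0.83²/19.62 = 0.035 m.
Total head H = z₁ + ψ₁ + v₁²/2g = 223.35 + 42.51 + 0.326 = 266.19 m.
ψ₂ = H − z₂ − v₂²/2g = 266.19 − 215.09 − 0.035 = 51.06 m.
P₂ = ρgψ₂ = 1000 × 9.81 × 51.06 ≈ 501 kPa.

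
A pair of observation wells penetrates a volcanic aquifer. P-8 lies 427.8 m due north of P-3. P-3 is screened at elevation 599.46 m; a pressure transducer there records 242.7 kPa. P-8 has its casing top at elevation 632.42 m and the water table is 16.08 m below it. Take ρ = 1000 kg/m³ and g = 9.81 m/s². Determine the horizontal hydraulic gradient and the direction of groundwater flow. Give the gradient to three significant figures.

i ≈ 0.0184; groundwater flows toward the north

Pressure head at P-3: ψ = P/(ρg) = 242.7×1000 / (1000 × 9.81) = 24.74 m.
Total head at P-3: h = z + ψ = 599.46 + 24.74 = 624.20 m.
Total head at P-8: h = 632.42 − 16.08 = 616.34 m.
Head difference: h(P-3) − h(P-8) = 624.20 − 616.34 = 7.86 m.
Hydraulic gradient: i = |Δh| / L = 7.86 / 427.8 = 0.0184.
Flow is from higher to lower head: from P-3 toward P-8, i.e. toward the north.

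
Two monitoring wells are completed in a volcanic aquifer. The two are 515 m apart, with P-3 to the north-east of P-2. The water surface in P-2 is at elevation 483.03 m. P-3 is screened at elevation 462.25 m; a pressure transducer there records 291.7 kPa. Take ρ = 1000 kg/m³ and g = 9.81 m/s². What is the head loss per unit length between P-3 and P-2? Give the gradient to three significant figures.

Total head at P-2: h = 483.03 m (water level in the piezometer is the total head).
Pressure head at P-3: ψ = P/(ρg) = 291.7×1000 / (1000 × 9.81) = 29.73 m.
Total head at P-3: h = z + ψ = 462.25 + 29.73 = 491.98 m.
Head difference: h(P-2) − h(P-3) = 483.03 − 491.98 = -8.95 m.
Hydraulic gradient: i = |Δh| / L = 8.95 / 515 = 0.0174.

i ≈ 0.0174 m/m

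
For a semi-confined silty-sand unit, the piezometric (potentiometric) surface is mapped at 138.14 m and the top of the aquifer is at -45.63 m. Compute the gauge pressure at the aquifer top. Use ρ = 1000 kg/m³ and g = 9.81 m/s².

Pressure head at the aquifer top: ψ = h − z = 138.14 − (-45.63) = 183.77 m.
P = ρgψ = 1000 × 9.81 × 183.77 = 1802784 Pa ≈ 1800 kPa.

P ≈ 1800 kPa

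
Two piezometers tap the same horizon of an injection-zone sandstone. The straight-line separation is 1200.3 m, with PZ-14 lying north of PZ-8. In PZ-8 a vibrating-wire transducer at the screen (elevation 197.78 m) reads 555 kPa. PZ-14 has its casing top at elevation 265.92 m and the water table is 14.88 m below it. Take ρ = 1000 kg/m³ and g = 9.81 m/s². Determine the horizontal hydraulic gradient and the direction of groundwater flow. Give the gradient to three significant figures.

i ≈ 0.00276; groundwater flows toward the north

Pressure head at PZ-8: ψ = P/(ρg) = 555×1000 / (1000 × 9.81) = 56.57 m.
Total head at PZ-8: h = z + ψ = 197.78 + 56.57 = 254.35 m.
Total head at PZ-14: h = 265.92 − 14.88 = 251.04 m.
Head difference: h(PZ-8) − h(PZ-14) = 254.35 − 251.04 = 3.31 m.
Hydraulic gradient: i = |Δh| / L = 3.31 / 1200.3 = 0.00276.
Flow is from higher to lower head: from PZ-8 toward PZ-14, i.e. toward the north.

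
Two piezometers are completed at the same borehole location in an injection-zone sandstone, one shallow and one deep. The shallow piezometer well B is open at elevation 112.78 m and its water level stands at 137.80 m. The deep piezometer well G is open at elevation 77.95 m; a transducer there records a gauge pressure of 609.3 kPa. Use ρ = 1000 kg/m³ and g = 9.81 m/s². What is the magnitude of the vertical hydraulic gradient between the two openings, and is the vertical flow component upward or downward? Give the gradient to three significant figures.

|i_v| ≈ 0.0649; vertical flow is upward

Total head at well B: h = 137.80 m (water level in the standpipe).
Pressure head at well G: ψ = P/(ρg) = 609.3×1000 / (1000 × 9.81) = 62.11 m.
Total head at well G: h = z + ψ = 77.95 + 62.11 = 140.06 m.
Δh = h(well B) − h(well G) = 137.80 − 140.06 = -2.26 m.
Vertical separation Δz = 112.78 − 77.95 = 34.83 m.
|i_v| = |Δh| / Δz = 2.26 / 34.83 = 0.0649.
Head is higher in the deep piezometer, so vertical flow is upward (discharge condition).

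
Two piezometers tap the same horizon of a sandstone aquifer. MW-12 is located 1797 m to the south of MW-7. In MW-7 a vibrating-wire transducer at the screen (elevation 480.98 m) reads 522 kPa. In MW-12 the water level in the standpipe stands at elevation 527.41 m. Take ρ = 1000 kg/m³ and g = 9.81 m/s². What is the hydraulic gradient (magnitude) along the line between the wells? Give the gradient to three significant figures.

i ≈ 0.00377

Pressure head at MW-7: ψ = P/(ρg) = 522×1000 / (1000 × 9.81) = 53.21 m.
Total head at MW-7: h = z + ψ = 480.98 + 53.21 = 534.19 m.
Total head at MW-12: h = 527.41 m (water level in the piezometer is the total head).
Head difference: h(MW-7) − h(MW-12) = 534.19 − 527.41 = 6.78 m.
Hydraulic gradient: i = |Δh| / L = 6.78 / 1797 = 0.00377.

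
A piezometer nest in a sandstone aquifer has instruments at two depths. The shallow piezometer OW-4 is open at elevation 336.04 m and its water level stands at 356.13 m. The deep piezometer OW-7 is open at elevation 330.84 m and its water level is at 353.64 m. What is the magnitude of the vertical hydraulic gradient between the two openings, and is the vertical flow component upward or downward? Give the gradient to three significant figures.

Total head at OW-4: h = 356.13 m (water level in the standpipe).
Total head at OW-7: h = 353.64 m.
Δh = h(OW-4) − h(OW-7) = 356.13 − 353.64 = 2.49 m.
Vertical separation Δz = 336.04 − 330.84 = 5.20 m.
|i_v| = |Δh| / Δz = 2.49 / 5.20 = 0.479.
Head is higher in the shallow piezometer, so vertical flow is downward (recharge condition).

|i_v| ≈ 0.479; vertical flow is downward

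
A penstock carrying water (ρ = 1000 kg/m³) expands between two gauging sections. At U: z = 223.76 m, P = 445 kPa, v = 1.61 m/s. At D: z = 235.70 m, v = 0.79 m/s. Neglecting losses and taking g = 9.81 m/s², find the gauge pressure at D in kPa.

Pressure head at U: ψ₁ = P₁/(ρg) = 445×1000 / (1000 × 9.81) = 45.36 m.
Velocity heads: v₁²/2g = 1.61²/19.62 = 0.132 m; v₂²/2g = 0.79²/19.62 = 0.032 m.
Total head H = z₁ + ψ₁ + v₁²/2g = 223.76 + 45.36 + 0.132 = 269.25 m.
ψ₂ = H − z₂ − v₂²/2g = 269.25 − 235.70 − 0.032 = 33.52 m.
P₂ = ρgψ₂ = 1000 × 9.81 × 33.52 ≈ 329 kPa.

P₂ ≈ 329 kPa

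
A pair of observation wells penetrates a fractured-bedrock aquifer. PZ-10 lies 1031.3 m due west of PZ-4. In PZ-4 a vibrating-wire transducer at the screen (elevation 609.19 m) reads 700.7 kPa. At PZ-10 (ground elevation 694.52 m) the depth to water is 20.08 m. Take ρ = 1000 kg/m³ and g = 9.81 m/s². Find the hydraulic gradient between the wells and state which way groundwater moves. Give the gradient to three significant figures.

Pressure head at PZ-4: ψ = P/(ρg) = 700.7×1000 / (1000 × 9.81) = 71.43 m.
Total head at PZ-4: h = z + ψ = 609.19 + 71.43 = 680.62 m.
Total head at PZ-10: h = 694.52 − 20.08 = 674.44 m.
Head difference: h(PZ-4) − h(PZ-10) = 680.62 − 674.44 = 6.18 m.
Hydraulic gradient: i = |Δh| / L = 6.18 / 1031.3 = 0.00599.
Flow is from higher to lower head: from PZ-4 toward PZ-10, i.e. toward the west.

i ≈ 0.00599; groundwater flows toward the west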